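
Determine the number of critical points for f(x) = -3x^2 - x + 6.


Find where f'(x) = 0:
f'(x) = -6x - 1
Set f'(x) = 0:
-6x - 1 = 0
x = 1 / (-6) = -1/6
This is a linear equation in x, so there is exactly one solution.
Number of critical points: 1

1


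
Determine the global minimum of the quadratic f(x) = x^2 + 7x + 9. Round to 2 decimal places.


For a quadratic f(x) = ax^2 + bx + c with a > 0, the minimum is at the vertex.
Vertex x-coordinate: x = -b/(2a)
x = -(7) / (2 * 1)
x = -7/2
Substitute back to find the minimum value:
f(-7/2) = 1 * (-7/2)^2 + 7 * (-7/2) + 9
= 49/4 - 49/2 + 9
= -13/4 = -3.25

-3.25


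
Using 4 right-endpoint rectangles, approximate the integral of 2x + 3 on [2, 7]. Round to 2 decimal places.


Right Riemann sum uses right endpoints of each subinterval.
Interval: [2, 7], n = 4
dx = (7 - 2) / 4 = 5/4
Right endpoints: [13/4, 9/2, 23/4, 7]
f values: [19/2, 12, 29/2, 17]
Sum = dx * (sum of f values)
= 5/4 * 53
= 265/4 = 66.25

66.25


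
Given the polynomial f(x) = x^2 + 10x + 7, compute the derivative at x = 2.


Differentiate term by term using power and sum rules:
f(x) = x^2 + 10x + 7
f'(x) = 2x + 10
Substitute x = 2:
f'(2) = 2 * 2 + 10
= 4 + 10
= 14

14


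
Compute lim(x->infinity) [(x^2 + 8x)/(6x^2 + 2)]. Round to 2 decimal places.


For limits at infinity with equal-degree polynomials,
we compare leading coefficients.
Numerator leading term: x^2
Denominator leading term: 6x^2
Divide both by x^2:
lim = (1 + 8/x) / (6 + 2/x^2)
As x -> infinity, the 1/x and 1/x^2 terms vanish:
= 1/6 ≈ 0.17

0.17


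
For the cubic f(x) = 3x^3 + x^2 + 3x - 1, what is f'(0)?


Differentiate f(x) = 3x^3 + x^2 + 3x - 1 term by term:
f'(x) = 9x^2 + 2x + 3
Substitute x = 0:
f'(0) = 9 * 0^2 + 2 * 0 + 3
= 0 + 0 + 3
= 3

3


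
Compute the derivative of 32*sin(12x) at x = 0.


Apply the chain rule to differentiate 32*sin(12x):
d/dx [32*sin(12x)]
= 32 * cos(12x) * d/dx(12x)
= 32 * 12 * cos(12x)
= 384 * cos(12x)
Evaluate at x = 0:
= 384 * cos(0)
= 384 * 1
= 384

384


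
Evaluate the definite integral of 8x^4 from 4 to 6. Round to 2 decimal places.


Find the antiderivative of 8x^4:
F(x) = 8/5 * x^5
Apply the Fundamental Theorem of Calculus:
F(6) - F(4)
= 8/5 * 6^5 - 8/5 * 4^5
= 8/5 * (7776 - 1024)
= 8/5 * 6752
= 54016/5 = 10803.20

10803.20


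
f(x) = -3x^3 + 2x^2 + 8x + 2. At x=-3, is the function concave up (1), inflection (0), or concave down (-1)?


Concavity is determined by the sign of f''(x).
f(x) = -3x^3 + 2x^2 + 8x + 2
f'(x) = -9x^2 + 4x + 8
f''(x) = -18x + 4
f''(-3) = -18 * (-3) + 4
= 54 + 4
= 58
Since f''(-3) > 0, the function is concave up (1)

1


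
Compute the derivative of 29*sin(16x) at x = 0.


Apply the chain rule to differentiate 29*sin(16x):
d/dx [29*sin(16x)]
= 29 * cos(16x) * d/dx(16x)
= 29 * 16 * cos(16x)
= 464 * cos(16x)
Evaluate at x = 0:
= 464 * cos(0)
= 464 * 1
= 464

464


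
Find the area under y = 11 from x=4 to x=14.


The area under a constant function y = 11 is a rectangle.
Width = 14 - 4 = 10
Height = 11
Area = width * height
= 10 * 11
= 110

110


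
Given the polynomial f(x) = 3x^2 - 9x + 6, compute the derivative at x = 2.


Differentiate term by term using power and sum rules:
f(x) = 3x^2 - 9x + 6
f'(x) = 6x - 9
Substitute x = 2:
f'(2) = 6 * 2 - 9
= 12 - 9
= 3

3


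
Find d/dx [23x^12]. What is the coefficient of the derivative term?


We apply the power rule: d/dx [ax^n] = a*n * x^(n-1)
d/dx [23x^12]
= 23 * 12 * x^(12-1)
= 276x^11
The coefficient is 276

276


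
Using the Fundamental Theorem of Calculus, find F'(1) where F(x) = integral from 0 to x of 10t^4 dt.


By the Fundamental Theorem of Calculus (Part 1):
If F(x) = integral from 0 to x of f(t) dt, then F'(x) = f(x)
Here f(t) = 10t^4
So F'(x) = 10x^4
Evaluate at x = 1:
F'(1) = 10 * 1^4
= 10 * 1
= 10

10


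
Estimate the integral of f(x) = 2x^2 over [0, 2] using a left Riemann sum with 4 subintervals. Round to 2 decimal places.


Left Riemann sum uses left endpoints of each subinterval.
Interval: [0, 2], n = 4
dx = (2 - 0) / 4 = 1/2
Left endpoints: [0, 1/2, 1, 3/2]
f values: [0, 1/2, 2, 9/2]
Sum = dx * (sum of f values)
= 1/2 * 7
= 7/2 = 3.50

3.50


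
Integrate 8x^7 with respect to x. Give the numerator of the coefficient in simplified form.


Apply the power rule for integration:
integral of ax^n dx = a/(n+1) * x^(n+1) + C
integral of 8x^7 dx
= 8/8 * x^8 + C
= 1 * x^8 + C
The coefficient in lowest terms is 1 = 1/1, so its numerator is 1

1


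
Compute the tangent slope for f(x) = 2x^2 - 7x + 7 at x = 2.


The slope of the tangent line equals f'(x) at the point.
f(x) = 2x^2 - 7x + 7
f'(x) = 4x - 7
At x = 2:
f'(2) = 4 * 2 - 7
= 8 - 7
= 1

1


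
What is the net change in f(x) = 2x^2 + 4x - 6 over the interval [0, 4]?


Net change = f(b) - f(a)
f(x) = 2x^2 + 4x - 6
Compute f(4):
f(4) = 2 * 4^2 + 4 * 4 - 6
= 32 + 16 - 6
= 42
Compute f(0):
f(0) = 2 * 0^2 + 4 * 0 - 6
= 0 + 0 - 6
= -6
Net change = 42 - (-6) = 48

48


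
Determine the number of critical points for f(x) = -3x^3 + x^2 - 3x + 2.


Find where f'(x) = 0:
f(x) = -3x^3 + x^2 - 3x + 2
f'(x) = -9x^2 + 2x - 3
This is a quadratic in x. Use the discriminant to count real roots.
Discriminant = (2)^2 - 4 * (-9) * (-3)
= 4 - 108
= -104
Since discriminant < 0, f'(x) = 0 has no real solutions.
Number of critical points: 0

0


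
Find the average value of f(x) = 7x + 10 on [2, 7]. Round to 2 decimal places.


Average value = 1/(b-a) * integral from a to b of f(x) dx
First compute the integral of 7x + 10:
F(x) = (7/2)x^2 + 10x
F(7) = 7/2 * 49 + 10 * 7 = 483/2
F(2) = 7/2 * 4 + 10 * 2 = 34
Integral = 483/2 - 34 = 415/2
Average = (415/2) / (7 - 2) = (415/2) / 5
= 83/2 = 41.50

41.50


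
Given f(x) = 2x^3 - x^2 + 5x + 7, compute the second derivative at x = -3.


First derivative:
f'(x) = 6x^2 - 2x + 5
Second derivative:
f''(x) = 12x - 2
Substitute x = -3:
f''(-3) = 12 * (-3) - 2
= -36 - 2
= -38

-38


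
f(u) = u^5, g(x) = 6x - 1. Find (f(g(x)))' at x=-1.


Using the chain rule: (f(g(x)))' = f'(g(x)) * g'(x)
First, find g(-1):
g(-1) = 6 * (-1) - 1 = -7
Next, f'(u) = 5u^4
And g'(x) = 6
So f'(g(-1)) * g'(-1)
= 5 * (-7)^4 * 6
= 5 * 2401 * 6
= 72030

72030


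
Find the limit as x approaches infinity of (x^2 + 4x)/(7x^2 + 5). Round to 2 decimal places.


For limits at infinity with equal-degree polynomials,
we compare leading coefficients.
Numerator leading term: x^2
Denominator leading term: 7x^2
Divide both by x^2:
lim = (1 + 4/x) / (7 + 5/x^2)
As x -> infinity, the 1/x and 1/x^2 terms vanish:
= 1/7 ≈ 0.14

0.14


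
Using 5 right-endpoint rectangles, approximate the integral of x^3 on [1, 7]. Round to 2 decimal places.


Right Riemann sum uses right endpoints of each subinterval.
Interval: [1, 7], n = 5
dx = (7 - 1) / 5 = 6/5
Right endpoints: [11/5, 17/5, 23/5, 29/5, 7]
f values: [1331/125, 4913/125, 12167/125, 24389/125, 343]
Sum = dx * (sum of f values)
= 6/5 * 3427/5
= 20562/25 = 822.48

822.48


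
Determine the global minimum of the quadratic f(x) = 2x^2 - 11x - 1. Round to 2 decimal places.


For a quadratic f(x) = ax^2 + bx + c with a > 0, the minimum is at the vertex.
Vertex x-coordinate: x = -b/(2a)
x = -(-11) / (2 * 2)
x = 11/4
Substitute back to find the minimum value:
f(11/4) = 2 * (11/4)^2 - 11 * (11/4) - 1
= 121/8 - 121/4 - 1
= -129/8 ≈ -16.13

-16.13


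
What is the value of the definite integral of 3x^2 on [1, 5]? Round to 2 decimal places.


Find the antiderivative of 3x^2:
F(x) = 3/3 * x^3
Apply the Fundamental Theorem of Calculus:
F(5) - F(1)
= 3/3 * 5^3 - 3/3 * 1^3
= 3/3 * (125 - 1)
= 3/3 * 124
= 124 = 124.00

124.00


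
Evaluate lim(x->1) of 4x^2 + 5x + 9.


Since polynomials are continuous, we use direct substitution.
lim(x->1) of 4x^2 + 5x + 9
= 4 * 1^2 + 5 * 1 + 9
= 4 + 5 + 9
= 18

18


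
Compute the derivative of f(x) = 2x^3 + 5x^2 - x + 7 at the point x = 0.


Differentiate f(x) = 2x^3 + 5x^2 - x + 7 term by term:
f'(x) = 6x^2 + 10x - 1
Substitute x = 0:
f'(0) = 6 * 0^2 + 10 * 0 - 1
= 0 + 0 - 1
= -1

-1


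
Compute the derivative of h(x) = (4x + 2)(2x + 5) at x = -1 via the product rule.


Let u(x) = 4x + 2 and v(x) = 2x + 5
u'(x) = 4
v'(x) = 2
Product rule: h'(x) = u'(x)*v(x) + u(x)*v'(x)
= 4 * (2x + 5) + (4x + 2) * 2
At x = -1:
u(-1) = 4 * (-1) + 2 = -2
v(-1) = 2 * (-1) + 5 = 3
h'(-1) = 4 * 3 + (-2) * 2
= 12 - 4
= 8

8


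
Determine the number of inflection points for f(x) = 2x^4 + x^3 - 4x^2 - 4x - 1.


Inflection points occur where f''(x) = 0 and concavity changes.
f(x) = 2x^4 + x^3 - 4x^2 - 4x - 1
f'(x) = 8x^3 + 3x^2 - 8x - 4
f''(x) = 24x^2 + 6x - 8
This is a quadratic in x. Use the discriminant to count real roots.
Discriminant = (6)^2 - 4 * 24 * (-8)
= 36 - (-768)
= 804
Since discriminant > 0, f''(x) = 0 has 2 distinct real solutions.
A quadratic with two distinct real roots changes sign at each root, so concavity changes at both.
Number of inflection points: 2

2


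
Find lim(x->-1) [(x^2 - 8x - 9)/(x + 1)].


Direct substitution gives 0/0, so we factor the numerator.
Factor: (x^2 - 8x - 9) = (x + 1)(x - 9)
Cancel the common factor (x + 1):
(x^2 - 8x - 9)/(x + 1) = (x - 9)
Now substitute x = -1:
= (-1) - (9) = -10

-10


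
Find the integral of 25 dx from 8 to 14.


The integral of a constant k over [a, b] equals k * (b - a).
integral from 8 to 14 of 25 dx
= 25 * (14 - 8)
= 25 * 6
= 150

150


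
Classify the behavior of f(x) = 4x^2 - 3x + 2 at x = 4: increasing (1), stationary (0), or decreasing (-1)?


Compute f'(x) to determine behavior:
f'(x) = 8x - 3
f'(4) = 8 * 4 - 3
= 32 - 3
= 29
Since f'(4) > 0, the function is increasing (1)

1


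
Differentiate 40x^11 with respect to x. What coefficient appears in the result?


We apply the power rule: d/dx [ax^n] = a*n * x^(n-1)
d/dx [40x^11]
= 40 * 11 * x^(11-1)
= 440x^10
The coefficient is 440

440


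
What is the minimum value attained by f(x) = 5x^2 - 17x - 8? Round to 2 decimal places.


For a quadratic f(x) = ax^2 + bx + c with a > 0, the minimum is at the vertex.
Vertex x-coordinate: x = -b/(2a)
x = -(-17) / (2 * 5)
x = 17/10
Substitute back to find the minimum value:
f(17/10) = 5 * (17/10)^2 - 17 * (17/10) - 8
= 289/20 - 289/10 - 8
= -449/20 = -22.45

-22.45


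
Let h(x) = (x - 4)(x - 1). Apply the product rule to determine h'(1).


Let u(x) = x - 4 and v(x) = x - 1
u'(x) = 1
v'(x) = 1
Product rule: h'(x) = u'(x)*v(x) + u(x)*v'(x)
= 1 * (x - 1) + (x - 4) * 1
At x = 1:
u(1) = 1 * 1 - 4 = -3
v(1) = 1 * 1 - 1 = 0
h'(1) = 1 * 0 + (-3) * 1
= 0 - 3
= -3

-3


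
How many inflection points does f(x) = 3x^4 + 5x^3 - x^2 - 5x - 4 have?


Inflection points occur where f''(x) = 0 and concavity changes.
f(x) = 3x^4 + 5x^3 - x^2 - 5x - 4
f'(x) = 12x^3 + 15x^2 - 2x - 5
f''(x) = 36x^2 + 30x - 2
This is a quadratic in x. Use the discriminant to count real roots.
Discriminant = (30)^2 - 4 * 36 * (-2)
= 900 - (-288)
= 1188
Since discriminant > 0, f''(x) = 0 has 2 distinct real solutions.
A quadratic with two distinct real roots changes sign at each root, so concavity changes at both.
Number of inflection points: 2

2


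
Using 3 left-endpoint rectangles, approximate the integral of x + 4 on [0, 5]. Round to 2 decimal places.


Left Riemann sum uses left endpoints of each subinterval.
Interval: [0, 5], n = 3
dx = (5 - 0) / 3 = 5/3
Left endpoints: [0, 5/3, 10/3]
f values: [4, 17/3, 22/3]
Sum = dx * (sum of f values)
= 5/3 * 17
= 85/3 ≈ 28.33

28.33


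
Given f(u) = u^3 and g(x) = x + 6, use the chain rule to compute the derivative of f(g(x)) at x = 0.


Using the chain rule: (f(g(x)))' = f'(g(x)) * g'(x)
First, find g(0):
g(0) = 1 * 0 + 6 = 6
Next, f'(u) = 3u^2
And g'(x) = 1
So f'(g(0)) * g'(0)
= 3 * 6^2 * 1
= 3 * 36 * 1
= 108

108


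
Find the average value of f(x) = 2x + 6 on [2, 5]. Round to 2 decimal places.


Average value = 1/(b-a) * integral from a to b of f(x) dx
First compute the integral of 2x + 6:
F(x) = x^2 + 6x
F(5) = 1 * 25 + 6 * 5 = 55
F(2) = 1 * 4 + 6 * 2 = 16
Integral = 55 - 16 = 39
Average = 39 / (5 - 2) = 39 / 3
= 13 = 13.00

13.00


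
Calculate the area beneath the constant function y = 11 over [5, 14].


The area under a constant function y = 11 is a rectangle.
Width = 14 - 5 = 9
Height = 11
Area = width * height
= 9 * 11
= 99

99


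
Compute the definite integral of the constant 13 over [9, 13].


The integral of a constant k over [a, b] equals k * (b - a).
integral from 9 to 13 of 13 dx
= 13 * (13 - 9)
= 13 * 4
= 52

52


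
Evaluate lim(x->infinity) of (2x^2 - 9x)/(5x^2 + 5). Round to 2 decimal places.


For limits at infinity with equal-degree polynomials,
we compare leading coefficients.
Numerator leading term: 2x^2
Denominator leading term: 5x^2
Divide both by x^2:
lim = (2 - 9/x) / (5 + 5/x^2)
As x -> infinity, the 1/x and 1/x^2 terms vanish:
= 2/5 = 0.40

0.40


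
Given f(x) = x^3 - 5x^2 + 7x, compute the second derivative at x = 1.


First derivative:
f'(x) = 3x^2 - 10x + 7
Second derivative:
f''(x) = 6x - 10
Substitute x = 1:
f''(1) = 6 * 1 - 10
= 6 - 10
= -4

-4


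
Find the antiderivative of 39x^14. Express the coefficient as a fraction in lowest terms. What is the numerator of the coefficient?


Apply the power rule for integration:
integral of ax^n dx = a/(n+1) * x^(n+1) + C
integral of 39x^14 dx
= 39/15 * x^15 + C
= 13/5 * x^15 + C
The coefficient in lowest terms is 13/5, and its numerator is 13

13


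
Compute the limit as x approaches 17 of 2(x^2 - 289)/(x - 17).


Direct substitution gives 0/0, so we factor the numerator.
Factor: 2(x^2 - 289) = 2 * (x - 17)(x + 17)
Cancel the common factor (x - 17):
2(x^2 - 289)/(x - 17) = 2 * (x + 17)
Now substitute x = 17:
= 2 * (17 + 17) = 68

68


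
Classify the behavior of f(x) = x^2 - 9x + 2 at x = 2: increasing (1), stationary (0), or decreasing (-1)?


Compute f'(x) to determine behavior:
f'(x) = 2x - 9
f'(2) = 2 * 2 - 9
= 4 - 9
= -5
Since f'(2) < 0, the function is decreasing (-1)

-1


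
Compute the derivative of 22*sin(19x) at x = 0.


Apply the chain rule to differentiate 22*sin(19x):
d/dx [22*sin(19x)]
= 22 * cos(19x) * d/dx(19x)
= 22 * 19 * cos(19x)
= 418 * cos(19x)
Evaluate at x = 0:
= 418 * cos(0)
= 418 * 1
= 418

418


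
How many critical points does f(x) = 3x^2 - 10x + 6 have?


Find where f'(x) = 0:
f'(x) = 6x - 10
Set f'(x) = 0:
6x - 10 = 0
x = 10 / 6 = 5/3
This is a linear equation in x, so there is exactly one solution.
Number of critical points: 1

1


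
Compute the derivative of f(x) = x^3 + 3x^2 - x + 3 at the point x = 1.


Differentiate f(x) = x^3 + 3x^2 - x + 3 term by term:
f'(x) = 3x^2 + 6x - 1
Substitute x = 1:
f'(1) = 3 * 1^2 + 6 * 1 - 1
= 3 + 6 - 1
= 8

8


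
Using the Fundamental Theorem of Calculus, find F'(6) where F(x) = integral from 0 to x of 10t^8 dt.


By the Fundamental Theorem of Calculus (Part 1):
If F(x) = integral from 0 to x of f(t) dt, then F'(x) = f(x)
Here f(t) = 10t^8
So F'(x) = 10x^8
Evaluate at x = 6:
F'(6) = 10 * 6^8
= 10 * 1679616
= 16796160

16796160


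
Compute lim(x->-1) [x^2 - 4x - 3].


Since polynomials are continuous, we use direct substitution.
lim(x->-1) of x^2 - 4x - 3
= 1 * (-1)^2 - 4 * (-1) - 3
= 1 + 4 - 3
= 2

2


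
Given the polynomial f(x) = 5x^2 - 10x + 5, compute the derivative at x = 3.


Differentiate term by term using power and sum rules:
f(x) = 5x^2 - 10x + 5
f'(x) = 10x - 10
Substitute x = 3:
f'(3) = 10 * 3 - 10
= 30 - 10
= 20

20


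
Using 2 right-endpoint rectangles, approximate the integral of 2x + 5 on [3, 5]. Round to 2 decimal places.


Right Riemann sum uses right endpoints of each subinterval.
Interval: [3, 5], n = 2
dx = (5 - 3) / 2 = 1
Right endpoints: [4, 5]
f values: [13, 15]
Sum = dx * (sum of f values)
= 1 * 28
= 28 = 28.00

28.00


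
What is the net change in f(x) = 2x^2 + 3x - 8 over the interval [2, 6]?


Net change = f(b) - f(a)
f(x) = 2x^2 + 3x - 8
Compute f(6):
f(6) = 2 * 6^2 + 3 * 6 - 8
= 72 + 18 - 8
= 82
Compute f(2):
f(2) = 2 * 2^2 + 3 * 2 - 8
= 8 + 6 - 8
= 6
Net change = 82 - 6 = 76

76


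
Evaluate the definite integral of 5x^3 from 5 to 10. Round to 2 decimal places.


Find the antiderivative of 5x^3:
F(x) = 5/4 * x^4
Apply the Fundamental Theorem of Calculus:
F(10) - F(5)
= 5/4 * 10^4 - 5/4 * 5^4
= 5/4 * (10000 - 625)
= 5/4 * 9375
= 46875/4 = 11718.75

11718.75


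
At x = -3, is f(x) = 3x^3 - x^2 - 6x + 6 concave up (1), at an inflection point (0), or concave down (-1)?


Concavity is determined by the sign of f''(x).
f(x) = 3x^3 - x^2 - 6x + 6
f'(x) = 9x^2 - 2x - 6
f''(x) = 18x - 2
f''(-3) = 18 * (-3) - 2
= -54 - 2
= -56
Since f''(-3) < 0, the function is concave down (-1)

-1


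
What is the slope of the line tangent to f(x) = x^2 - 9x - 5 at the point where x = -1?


The slope of the tangent line equals f'(x) at the point.
f(x) = x^2 - 9x - 5
f'(x) = 2x - 9
At x = -1:
f'(-1) = 2 * (-1) - 9
= -2 - 9
= -11

-11


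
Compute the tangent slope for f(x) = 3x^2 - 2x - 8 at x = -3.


The slope of the tangent line equals f'(x) at the point.
f(x) = 3x^2 - 2x - 8
f'(x) = 6x - 2
At x = -3:
f'(-3) = 6 * (-3) - 2
= -18 - 2
= -20

-20


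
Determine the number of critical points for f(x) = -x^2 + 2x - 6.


Find where f'(x) = 0:
f'(x) = -2x + 2
Set f'(x) = 0:
-2x + 2 = 0
x = -2 / (-2) = 1
This is a linear equation in x, so there is exactly one solution.
Number of critical points: 1

1


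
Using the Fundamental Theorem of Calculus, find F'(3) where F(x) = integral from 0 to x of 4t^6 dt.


By the Fundamental Theorem of Calculus (Part 1):
If F(x) = integral from 0 to x of f(t) dt, then F'(x) = f(x)
Here f(t) = 4t^6
So F'(x) = 4x^6
Evaluate at x = 3:
F'(3) = 4 * 3^6
= 4 * 729
= 2916

2916


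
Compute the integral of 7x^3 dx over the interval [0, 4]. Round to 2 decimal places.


Find the antiderivative of 7x^3:
F(x) = 7/4 * x^4
Apply the Fundamental Theorem of Calculus:
F(4) - F(0)
= 7/4 * 4^4 - 7/4 * 0^4
= 7/4 * (256 - 0)
= 7/4 * 256
= 448 = 448.00

448.00


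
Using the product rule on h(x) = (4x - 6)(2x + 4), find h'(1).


Let u(x) = 4x - 6 and v(x) = 2x + 4
u'(x) = 4
v'(x) = 2
Product rule: h'(x) = u'(x)*v(x) + u(x)*v'(x)
= 4 * (2x + 4) + (4x - 6) * 2
At x = 1:
u(1) = 4 * 1 - 6 = -2
v(1) = 2 * 1 + 4 = 6
h'(1) = 4 * 6 + (-2) * 2
= 24 - 4
= 20

20


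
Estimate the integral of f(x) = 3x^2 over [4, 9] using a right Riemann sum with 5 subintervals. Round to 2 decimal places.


Right Riemann sum uses right endpoints of each subinterval.
Interval: [4, 9], n = 5
dx = (9 - 4) / 5 = 1
Right endpoints: [5, 6, 7, 8, 9]
f values: [75, 108, 147, 192, 243]
Sum = dx * (sum of f values)
= 1 * 765
= 765 = 765.00

765.00


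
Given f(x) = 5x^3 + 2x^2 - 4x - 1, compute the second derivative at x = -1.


First derivative:
f'(x) = 15x^2 + 4x - 4
Second derivative:
f''(x) = 30x + 4
Substitute x = -1:
f''(-1) = 30 * (-1) + 4
= -30 + 4
= -26

-26


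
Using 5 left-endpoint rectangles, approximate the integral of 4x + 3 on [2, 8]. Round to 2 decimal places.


Left Riemann sum uses left endpoints of each subinterval.
Interval: [2, 8], n = 5
dx = (8 - 2) / 5 = 6/5
Left endpoints: [2, 16/5, 22/5, 28/5, 34/5]
f values: [11, 79/5, 103/5, 127/5, 151/5]
Sum = dx * (sum of f values)
= 6/5 * 103
= 618/5 = 123.60

123.60


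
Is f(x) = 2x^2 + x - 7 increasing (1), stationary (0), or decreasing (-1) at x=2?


Compute f'(x) to determine behavior:
f'(x) = 4x + 1
f'(2) = 4 * 2 + 1
= 8 + 1
= 9
Since f'(2) > 0, the function is increasing (1)

1


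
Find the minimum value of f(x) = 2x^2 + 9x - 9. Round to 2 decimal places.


For a quadratic f(x) = ax^2 + bx + c with a > 0, the minimum is at the vertex.
Vertex x-coordinate: x = -b/(2a)
x = -(9) / (2 * 2)
x = -9/4
Substitute back to find the minimum value:
f(-9/4) = 2 * (-9/4)^2 + 9 * (-9/4) - 9
= 81/8 - 81/4 - 9
= -153/8 ≈ -19.13

-19.13


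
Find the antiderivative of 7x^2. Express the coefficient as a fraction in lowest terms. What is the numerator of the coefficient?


Apply the power rule for integration:
integral of ax^n dx = a/(n+1) * x^(n+1) + C
integral of 7x^2 dx
= 7/3 * x^3 + C
The coefficient in lowest terms is 7/3, and its numerator is 7

7


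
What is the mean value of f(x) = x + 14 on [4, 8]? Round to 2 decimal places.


Average value = 1/(b-a) * integral from a to b of f(x) dx
First compute the integral of x + 14:
F(x) = (1/2)x^2 + 14x
F(8) = 1/2 * 64 + 14 * 8 = 144
F(4) = 1/2 * 16 + 14 * 4 = 64
Integral = 144 - 64 = 80
Average = 80 / (8 - 4) = 80 / 4
= 20 = 20.00

20.00


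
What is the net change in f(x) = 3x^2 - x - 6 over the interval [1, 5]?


Net change = f(b) - f(a)
f(x) = 3x^2 - x - 6
Compute f(5):
f(5) = 3 * 5^2 - 1 * 5 - 6
= 75 - 5 - 6
= 64
Compute f(1):
f(1) = 3 * 1^2 - 1 * 1 - 6
= 3 - 1 - 6
= -4
Net change = 64 - (-4) = 68

68


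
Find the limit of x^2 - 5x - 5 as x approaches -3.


Since polynomials are continuous, we use direct substitution.
lim(x->-3) of x^2 - 5x - 5
= 1 * (-3)^2 - 5 * (-3) - 5
= 9 + 15 - 5
= 19

19


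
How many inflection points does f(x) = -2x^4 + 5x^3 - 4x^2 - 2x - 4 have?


Inflection points occur where f''(x) = 0 and concavity changes.
f(x) = -2x^4 + 5x^3 - 4x^2 - 2x - 4
f'(x) = -8x^3 + 15x^2 - 8x - 2
f''(x) = -24x^2 + 30x - 8
This is a quadratic in x. Use the discriminant to count real roots.
Discriminant = (30)^2 - 4 * (-24) * (-8)
= 900 - 768
= 132
Since discriminant > 0, f''(x) = 0 has 2 distinct real solutions.
A quadratic with two distinct real roots changes sign at each root, so concavity changes at both.
Number of inflection points: 2

2


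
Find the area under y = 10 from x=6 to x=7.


The area under a constant function y = 10 is a rectangle.
Width = 7 - 6 = 1
Height = 10
Area = width * height
= 1 * 10
= 10

10


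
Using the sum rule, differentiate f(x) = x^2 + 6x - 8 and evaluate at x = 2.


Differentiate term by term using power and sum rules:
f(x) = x^2 + 6x - 8
f'(x) = 2x + 6
Substitute x = 2:
f'(2) = 2 * 2 + 6
= 4 + 6
= 10

10


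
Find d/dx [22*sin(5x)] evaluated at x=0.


Apply the chain rule to differentiate 22*sin(5x):
d/dx [22*sin(5x)]
= 22 * cos(5x) * d/dx(5x)
= 22 * 5 * cos(5x)
= 110 * cos(5x)
Evaluate at x = 0:
= 110 * cos(0)
= 110 * 1
= 110

110


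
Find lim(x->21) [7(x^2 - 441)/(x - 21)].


Direct substitution gives 0/0, so we factor the numerator.
Factor: 7(x^2 - 441) = 7 * (x - 21)(x + 21)
Cancel the common factor (x - 21):
7(x^2 - 441)/(x - 21) = 7 * (x + 21)
Now substitute x = 21:
= 7 * (21 + 21) = 294

294


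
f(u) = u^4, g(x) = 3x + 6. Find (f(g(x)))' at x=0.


Using the chain rule: (f(g(x)))' = f'(g(x)) * g'(x)
First, find g(0):
g(0) = 3 * 0 + 6 = 6
Next, f'(u) = 4u^3
And g'(x) = 3
So f'(g(0)) * g'(0)
= 4 * 6^3 * 3
= 4 * 216 * 3
= 2592

2592


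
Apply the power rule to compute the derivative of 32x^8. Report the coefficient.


We apply the power rule: d/dx [ax^n] = a*n * x^(n-1)
d/dx [32x^8]
= 32 * 8 * x^(8-1)
= 256x^7
The coefficient is 256

256


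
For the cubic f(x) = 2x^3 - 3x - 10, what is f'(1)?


Differentiate f(x) = 2x^3 - 3x - 10 term by term:
f'(x) = 6x^2 - 3
Substitute x = 1:
f'(1) = 6 * 1^2 + 0 * 1 - 3
= 6 + 0 - 3
= 3

3


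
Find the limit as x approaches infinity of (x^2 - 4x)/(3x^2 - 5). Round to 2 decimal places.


For limits at infinity with equal-degree polynomials,
we compare leading coefficients.
Numerator leading term: x^2
Denominator leading term: 3x^2
Divide both by x^2:
lim = (1 - 4/x) / (3 - 5/x^2)
As x -> infinity, the 1/x and 1/x^2 terms vanish:
= 1/3 ≈ 0.33

0.33


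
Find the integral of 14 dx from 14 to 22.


The integral of a constant k over [a, b] equals k * (b - a).
integral from 14 to 22 of 14 dx
= 14 * (22 - 14)
= 14 * 8
= 112

112


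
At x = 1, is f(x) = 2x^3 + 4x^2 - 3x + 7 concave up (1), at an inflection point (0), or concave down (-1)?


Concavity is determined by the sign of f''(x).
f(x) = 2x^3 + 4x^2 - 3x + 7
f'(x) = 6x^2 + 8x - 3
f''(x) = 12x + 8
f''(1) = 12 * 1 + 8
= 12 + 8
= 20
Since f''(1) > 0, the function is concave up (1)

1


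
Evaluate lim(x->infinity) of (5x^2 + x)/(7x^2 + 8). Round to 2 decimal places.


For limits at infinity with equal-degree polynomials,
we compare leading coefficients.
Numerator leading term: 5x^2
Denominator leading term: 7x^2
Divide both by x^2:
lim = (5 + 1/x) / (7 + 8/x^2)
As x -> infinity, the 1/x and 1/x^2 terms vanish:
= 5/7 ≈ 0.71

0.71


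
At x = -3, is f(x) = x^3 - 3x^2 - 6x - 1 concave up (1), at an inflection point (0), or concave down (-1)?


Concavity is determined by the sign of f''(x).
f(x) = x^3 - 3x^2 - 6x - 1
f'(x) = 3x^2 - 6x - 6
f''(x) = 6x - 6
f''(-3) = 6 * (-3) - 6
= -18 - 6
= -24
Since f''(-3) < 0, the function is concave down (-1)

-1


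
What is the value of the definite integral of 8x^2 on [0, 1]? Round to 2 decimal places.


Find the antiderivative of 8x^2:
F(x) = 8/3 * x^3
Apply the Fundamental Theorem of Calculus:
F(1) - F(0)
= 8/3 * 1^3 - 8/3 * 0^3
= 8/3 * (1 - 0)
= 8/3 * 1
= 8/3 ≈ 2.67

2.67


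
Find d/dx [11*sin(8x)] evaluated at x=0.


Apply the chain rule to differentiate 11*sin(8x):
d/dx [11*sin(8x)]
= 11 * cos(8x) * d/dx(8x)
= 11 * 8 * cos(8x)
= 88 * cos(8x)
Evaluate at x = 0:
= 88 * cos(0)
= 88 * 1
= 88

88


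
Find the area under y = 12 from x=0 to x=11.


The area under a constant function y = 12 is a rectangle.
Width = 11 - 0 = 11
Height = 12
Area = width * height
= 11 * 12
= 132

132


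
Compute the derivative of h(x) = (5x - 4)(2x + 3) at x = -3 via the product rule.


Let u(x) = 5x - 4 and v(x) = 2x + 3
u'(x) = 5
v'(x) = 2
Product rule: h'(x) = u'(x)*v(x) + u(x)*v'(x)
= 5 * (2x + 3) + (5x - 4) * 2
At x = -3:
u(-3) = 5 * (-3) - 4 = -19
v(-3) = 2 * (-3) + 3 = -3
h'(-3) = 5 * (-3) + (-19) * 2
= -15 - 38
= -53

-53


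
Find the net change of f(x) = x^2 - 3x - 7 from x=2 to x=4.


Net change = f(b) - f(a)
f(x) = x^2 - 3x - 7
Compute f(4):
f(4) = 1 * 4^2 - 3 * 4 - 7
= 16 - 12 - 7
= -3
Compute f(2):
f(2) = 1 * 2^2 - 3 * 2 - 7
= 4 - 6 - 7
= -9
Net change = -3 - (-9) = 6

6


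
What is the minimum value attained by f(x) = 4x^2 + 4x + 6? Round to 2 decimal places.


For a quadratic f(x) = ax^2 + bx + c with a > 0, the minimum is at the vertex.
Vertex x-coordinate: x = -b/(2a)
x = -(4) / (2 * 4)
x = -4/8 = -1/2
Substitute back to find the minimum value:
f(-1/2) = 4 * (-1/2)^2 + 4 * (-1/2) + 6
= 1 - 2 + 6
= 5 = 5.00

5.00


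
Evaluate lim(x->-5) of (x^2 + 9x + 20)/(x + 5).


Direct substitution gives 0/0, so we factor the numerator.
Factor: (x^2 + 9x + 20) = (x + 5)(x + 4)
Cancel the common factor (x + 5):
(x^2 + 9x + 20)/(x + 5) = (x + 4)
Now substitute x = -5:
= (-5) - (-4) = -1

-1


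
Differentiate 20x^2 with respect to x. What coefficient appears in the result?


We apply the power rule: d/dx [ax^n] = a*n * x^(n-1)
d/dx [20x^2]
= 20 * 2 * x^(2-1)
= 40x
The coefficient is 40

40


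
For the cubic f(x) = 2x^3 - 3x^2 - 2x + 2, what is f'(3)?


Differentiate f(x) = 2x^3 - 3x^2 - 2x + 2 term by term:
f'(x) = 6x^2 - 6x - 2
Substitute x = 3:
f'(3) = 6 * 3^2 - 6 * 3 - 2
= 54 - 18 - 2
= 34

34


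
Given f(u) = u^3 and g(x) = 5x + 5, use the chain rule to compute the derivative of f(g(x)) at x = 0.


Using the chain rule: (f(g(x)))' = f'(g(x)) * g'(x)
First, find g(0):
g(0) = 5 * 0 + 5 = 5
Next, f'(u) = 3u^2
And g'(x) = 5
So f'(g(0)) * g'(0)
= 3 * 5^2 * 5
= 3 * 25 * 5
= 375

375


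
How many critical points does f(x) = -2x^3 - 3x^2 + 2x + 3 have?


Find where f'(x) = 0:
f(x) = -2x^3 - 3x^2 + 2x + 3
f'(x) = -6x^2 - 6x + 2
This is a quadratic in x. Use the discriminant to count real roots.
Discriminant = (-6)^2 - 4 * (-6) * 2
= 36 - (-48)
= 84
Since discriminant > 0, f'(x) = 0 has 2 real solutions.
Number of critical points: 2

2


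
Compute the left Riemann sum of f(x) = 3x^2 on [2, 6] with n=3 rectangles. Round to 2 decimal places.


Left Riemann sum uses left endpoints of each subinterval.
Interval: [2, 6], n = 3
dx = (6 - 2) / 3 = 4/3
Left endpoints: [2, 10/3, 14/3]
f values: [12, 100/3, 196/3]
Sum = dx * (sum of f values)
= 4/3 * 332/3
= 1328/9 ≈ 147.56

147.56


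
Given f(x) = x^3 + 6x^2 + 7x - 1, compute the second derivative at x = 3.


First derivative:
f'(x) = 3x^2 + 12x + 7
Second derivative:
f''(x) = 6x + 12
Substitute x = 3:
f''(3) = 6 * 3 + 12
= 18 + 12
= 30

30


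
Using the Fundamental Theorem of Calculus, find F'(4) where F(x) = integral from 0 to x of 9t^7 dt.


By the Fundamental Theorem of Calculus (Part 1):
If F(x) = integral from 0 to x of f(t) dt, then F'(x) = f(x)
Here f(t) = 9t^7
So F'(x) = 9x^7
Evaluate at x = 4:
F'(4) = 9 * 4^7
= 9 * 16384
= 147456

147456


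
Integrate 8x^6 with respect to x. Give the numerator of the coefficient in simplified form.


Apply the power rule for integration:
integral of ax^n dx = a/(n+1) * x^(n+1) + C
integral of 8x^6 dx
= 8/7 * x^7 + C
The coefficient in lowest terms is 8/7, and its numerator is 8

8


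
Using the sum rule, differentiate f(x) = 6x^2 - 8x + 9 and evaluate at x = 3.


Differentiate term by term using power and sum rules:
f(x) = 6x^2 - 8x + 9
f'(x) = 12x - 8
Substitute x = 3:
f'(3) = 12 * 3 - 8
= 36 - 8
= 28

28


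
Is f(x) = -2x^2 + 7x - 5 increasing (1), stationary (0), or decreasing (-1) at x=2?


Compute f'(x) to determine behavior:
f'(x) = -4x + 7
f'(2) = -4 * 2 + 7
= -8 + 7
= -1
Since f'(2) < 0, the function is decreasing (-1)

-1


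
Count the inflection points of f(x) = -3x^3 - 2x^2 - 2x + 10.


Inflection points occur where f''(x) = 0 and concavity changes.
f(x) = -3x^3 - 2x^2 - 2x + 10
f'(x) = -9x^2 - 4x - 2
f''(x) = -18x - 4
Set f''(x) = 0:
-18x - 4 = 0
x = 4 / (-18) = -2/9
Since f''(x) is linear (degree 1), it changes sign at this point.
Therefore there is exactly 1 inflection point.

1


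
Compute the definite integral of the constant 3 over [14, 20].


The integral of a constant k over [a, b] equals k * (b - a).
integral from 14 to 20 of 3 dx
= 3 * (20 - 14)
= 3 * 6
= 18

18


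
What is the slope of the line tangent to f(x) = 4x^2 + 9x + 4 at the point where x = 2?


The slope of the tangent line equals f'(x) at the point.
f(x) = 4x^2 + 9x + 4
f'(x) = 8x + 9
At x = 2:
f'(2) = 8 * 2 + 9
= 16 + 9
= 25

25


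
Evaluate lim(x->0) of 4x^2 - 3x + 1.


Since polynomials are continuous, we use direct substitution.
lim(x->0) of 4x^2 - 3x + 1
= 4 * 0^2 - 3 * 0 + 1
= 0 + 0 + 1
= 1

1


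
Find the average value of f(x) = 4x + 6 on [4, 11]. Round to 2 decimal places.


Average value = 1/(b-a) * integral from a to b of f(x) dx
First compute the integral of 4x + 6:
F(x) = 2x^2 + 6x
F(11) = 2 * 121 + 6 * 11 = 308
F(4) = 2 * 16 + 6 * 4 = 56
Integral = 308 - 56 = 252
Average = 252 / (11 - 4) = 252 / 7
= 36 = 36.00

36.00


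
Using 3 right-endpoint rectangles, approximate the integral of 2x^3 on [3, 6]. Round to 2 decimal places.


Right Riemann sum uses right endpoints of each subinterval.
Interval: [3, 6], n = 3
dx = (6 - 3) / 3 = 1
Right endpoints: [4, 5, 6]
f values: [128, 250, 432]
Sum = dx * (sum of f values)
= 1 * 810
= 810 = 810.00

810.00


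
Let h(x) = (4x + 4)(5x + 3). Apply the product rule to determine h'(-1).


Let u(x) = 4x + 4 and v(x) = 5x + 3
u'(x) = 4
v'(x) = 5
Product rule: h'(x) = u'(x)*v(x) + u(x)*v'(x)
= 4 * (5x + 3) + (4x + 4) * 5
At x = -1:
u(-1) = 4 * (-1) + 4 = 0
v(-1) = 5 * (-1) + 3 = -2
h'(-1) = 4 * (-2) + 0 * 5
= -8 + 0
= -8

-8


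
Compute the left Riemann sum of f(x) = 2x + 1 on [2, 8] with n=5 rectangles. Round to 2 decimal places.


Left Riemann sum uses left endpoints of each subinterval.
Interval: [2, 8], n = 5
dx = (8 - 2) / 5 = 6/5
Left endpoints: [2, 16/5, 22/5, 28/5, 34/5]
f values: [5, 37/5, 49/5, 61/5, 73/5]
Sum = dx * (sum of f values)
= 6/5 * 49
= 294/5 = 58.80

58.80


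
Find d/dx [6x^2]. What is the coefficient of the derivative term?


We apply the power rule: d/dx [ax^n] = a*n * x^(n-1)
d/dx [6x^2]
= 6 * 2 * x^(2-1)
= 12x
The coefficient is 12

12


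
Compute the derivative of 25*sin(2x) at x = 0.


Apply the chain rule to differentiate 25*sin(2x):
d/dx [25*sin(2x)]
= 25 * cos(2x) * d/dx(2x)
= 25 * 2 * cos(2x)
= 50 * cos(2x)
Evaluate at x = 0:
= 50 * cos(0)
= 50 * 1
= 50

50


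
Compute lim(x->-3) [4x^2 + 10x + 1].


Since polynomials are continuous, we use direct substitution.
lim(x->-3) of 4x^2 + 10x + 1
= 4 * (-3)^2 + 10 * (-3) + 1
= 36 - 30 + 1
= 7

7


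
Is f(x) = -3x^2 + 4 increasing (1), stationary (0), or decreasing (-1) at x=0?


Compute f'(x) to determine behavior:
f'(x) = -6x
f'(0) = -6 * 0 + 0
= 0 + 0
= 0
Since f'(0) = 0, the function is stationary (0)

0


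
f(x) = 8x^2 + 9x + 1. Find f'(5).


Differentiate term by term using power and sum rules:
f(x) = 8x^2 + 9x + 1
f'(x) = 16x + 9
Substitute x = 5:
f'(5) = 16 * 5 + 9
= 80 + 9
= 89

89


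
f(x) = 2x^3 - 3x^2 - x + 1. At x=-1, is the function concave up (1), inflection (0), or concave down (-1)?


Concavity is determined by the sign of f''(x).
f(x) = 2x^3 - 3x^2 - x + 1
f'(x) = 6x^2 - 6x - 1
f''(x) = 12x - 6
f''(-1) = 12 * (-1) - 6
= -12 - 6
= -18
Since f''(-1) < 0, the function is concave down (-1)

-1


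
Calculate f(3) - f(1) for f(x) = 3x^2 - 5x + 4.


Net change = f(b) - f(a)
f(x) = 3x^2 - 5x + 4
Compute f(3):
f(3) = 3 * 3^2 - 5 * 3 + 4
= 27 - 15 + 4
= 16
Compute f(1):
f(1) = 3 * 1^2 - 5 * 1 + 4
= 3 - 5 + 4
= 2
Net change = 16 - 2 = 14

14


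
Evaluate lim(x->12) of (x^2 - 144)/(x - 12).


Direct substitution gives 0/0, so we factor the numerator.
Factor: (x^2 - 144) = (x - 12)(x + 12)
Cancel the common factor (x - 12):
(x^2 - 144)/(x - 12) = (x + 12)
Now substitute x = 12:
= (12 + 12) = 24

24


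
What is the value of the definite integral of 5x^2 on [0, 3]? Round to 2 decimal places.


Find the antiderivative of 5x^2:
F(x) = 5/3 * x^3
Apply the Fundamental Theorem of Calculus:
F(3) - F(0)
= 5/3 * 3^3 - 5/3 * 0^3
= 5/3 * (27 - 0)
= 5/3 * 27
= 45 = 45.00

45.00


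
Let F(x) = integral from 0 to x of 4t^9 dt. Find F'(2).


By the Fundamental Theorem of Calculus (Part 1):
If F(x) = integral from 0 to x of f(t) dt, then F'(x) = f(x)
Here f(t) = 4t^9
So F'(x) = 4x^9
Evaluate at x = 2:
F'(2) = 4 * 2^9
= 4 * 512
= 2048

2048


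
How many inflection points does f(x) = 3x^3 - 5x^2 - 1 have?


Inflection points occur where f''(x) = 0 and concavity changes.
f(x) = 3x^3 - 5x^2 - 1
f'(x) = 9x^2 - 10x
f''(x) = 18x - 10
Set f''(x) = 0:
18x - 10 = 0
x = 10 / 18 = 5/9
Since f''(x) is linear (degree 1), it changes sign at this point.
Therefore there is exactly 1 inflection point.

1


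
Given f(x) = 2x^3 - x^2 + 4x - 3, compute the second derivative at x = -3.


First derivative:
f'(x) = 6x^2 - 2x + 4
Second derivative:
f''(x) = 12x - 2
Substitute x = -3:
f''(-3) = 12 * (-3) - 2
= -36 - 2
= -38

-38


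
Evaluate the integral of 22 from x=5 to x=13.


The integral of a constant k over [a, b] equals k * (b - a).
integral from 5 to 13 of 22 dx
= 22 * (13 - 5)
= 22 * 8
= 176

176


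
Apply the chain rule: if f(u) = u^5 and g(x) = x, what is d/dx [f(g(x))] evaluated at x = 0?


Using the chain rule: (f(g(x)))' = f'(g(x)) * g'(x)
First, find g(0):
g(0) = 1 * 0 + 0 = 0
Next, f'(u) = 5u^4
And g'(x) = 1
So f'(g(0)) * g'(0)
= 5 * 0^4 * 1
= 5 * 0 * 1
= 0

0


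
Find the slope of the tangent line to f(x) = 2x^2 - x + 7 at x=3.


The slope of the tangent line equals f'(x) at the point.
f(x) = 2x^2 - x + 7
f'(x) = 4x - 1
At x = 3:
f'(3) = 4 * 3 - 1
= 12 - 1
= 11

11


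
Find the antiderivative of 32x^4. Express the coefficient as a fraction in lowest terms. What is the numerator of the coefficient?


Apply the power rule for integration:
integral of ax^n dx = a/(n+1) * x^(n+1) + C
integral of 32x^4 dx
= 32/5 * x^5 + C
The coefficient in lowest terms is 32/5, and its numerator is 32

32


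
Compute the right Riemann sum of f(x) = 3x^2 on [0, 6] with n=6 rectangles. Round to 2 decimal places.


Right Riemann sum uses right endpoints of each subinterval.
Interval: [0, 6], n = 6
dx = (6 - 0) / 6 = 1
Right endpoints: [1, 2, 3, 4, 5, 6]
f values: [3, 12, 27, 48, 75, 108]
Sum = dx * (sum of f values)
= 1 * 273
= 273 = 273.00

273.00


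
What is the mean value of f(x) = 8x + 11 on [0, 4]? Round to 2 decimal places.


Average value = 1/(b-a) * integral from a to b of f(x) dx
First compute the integral of 8x + 11:
F(x) = 4x^2 + 11x
F(4) = 4 * 16 + 11 * 4 = 108
F(0) = 4 * 0 + 11 * 0 = 0
Integral = 108 - 0 = 108
Average = 108 / (4 - 0) = 108 / 4
= 27 = 27.00

27.00


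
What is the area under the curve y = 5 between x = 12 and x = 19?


The area under a constant function y = 5 is a rectangle.
Width = 19 - 12 = 7
Height = 5
Area = width * height
= 7 * 5
= 35

35


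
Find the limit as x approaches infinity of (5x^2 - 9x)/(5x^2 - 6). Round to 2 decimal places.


For limits at infinity with equal-degree polynomials,
we compare leading coefficients.
Numerator leading term: 5x^2
Denominator leading term: 5x^2
Divide both by x^2:
lim = (5 - 9/x) / (5 - 6/x^2)
As x -> infinity, the 1/x and 1/x^2 terms vanish:
= 5/5 = 1 = 1.00

1.00


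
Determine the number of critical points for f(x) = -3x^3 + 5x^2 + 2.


Find where f'(x) = 0:
f(x) = -3x^3 + 5x^2 + 2
f'(x) = -9x^2 + 10x
This is a quadratic in x. Use the discriminant to count real roots.
Discriminant = (10)^2 - 4 * (-9) * 0
= 100 - 0
= 100
Since discriminant > 0, f'(x) = 0 has 2 real solutions.
Number of critical points: 2

2


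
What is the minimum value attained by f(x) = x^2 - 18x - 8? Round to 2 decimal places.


For a quadratic f(x) = ax^2 + bx + c with a > 0, the minimum is at the vertex.
Vertex x-coordinate: x = -b/(2a)
x = -(-18) / (2 * 1)
x = 18/2 = 9
Substitute back to find the minimum value:
f(9) = 1 * 9^2 - 18 * 9 - 8
= 81 - 162 - 8
= -89 = -89.00

-89.00


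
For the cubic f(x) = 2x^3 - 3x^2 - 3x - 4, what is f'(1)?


Differentiate f(x) = 2x^3 - 3x^2 - 3x - 4 term by term:
f'(x) = 6x^2 - 6x - 3
Substitute x = 1:
f'(1) = 6 * 1^2 - 6 * 1 - 3
= 6 - 6 - 3
= -3

-3


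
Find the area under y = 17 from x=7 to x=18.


The area under a constant function y = 17 is a rectangle.
Width = 18 - 7 = 11
Height = 17
Area = width * height
= 11 * 17
= 187

187


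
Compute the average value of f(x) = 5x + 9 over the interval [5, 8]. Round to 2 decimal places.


Average value = 1/(b-a) * integral from a to b of f(x) dx
First compute the integral of 5x + 9:
F(x) = (5/2)x^2 + 9x
F(8) = 5/2 * 64 + 9 * 8 = 232
F(5) = 5/2 * 25 + 9 * 5 = 215/2
Integral = 232 - 215/2 = 249/2
Average = (249/2) / (8 - 5) = (249/2) / 3
= 83/2 = 41.50

41.50


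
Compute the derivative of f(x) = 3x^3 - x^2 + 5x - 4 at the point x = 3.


Differentiate f(x) = 3x^3 - x^2 + 5x - 4 term by term:
f'(x) = 9x^2 - 2x + 5
Substitute x = 3:
f'(3) = 9 * 3^2 - 2 * 3 + 5
= 81 - 6 + 5
= 80

80


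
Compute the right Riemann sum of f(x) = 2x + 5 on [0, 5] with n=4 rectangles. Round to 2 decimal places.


Right Riemann sum uses right endpoints of each subinterval.
Interval: [0, 5], n = 4
dx = (5 - 0) / 4 = 5/4
Right endpoints: [5/4, 5/2, 15/4, 5]
f values: [15/2, 10, 25/2, 15]
Sum = dx * (sum of f values)
= 5/4 * 45
= 225/4 = 56.25

56.25


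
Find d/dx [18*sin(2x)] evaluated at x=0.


Apply the chain rule to differentiate 18*sin(2x):
d/dx [18*sin(2x)]
= 18 * cos(2x) * d/dx(2x)
= 18 * 2 * cos(2x)
= 36 * cos(2x)
Evaluate at x = 0:
= 36 * cos(0)
= 36 * 1
= 36

36


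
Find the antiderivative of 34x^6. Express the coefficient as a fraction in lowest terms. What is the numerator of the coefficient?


Apply the power rule for integration:
integral of ax^n dx = a/(n+1) * x^(n+1) + C
integral of 34x^6 dx
= 34/7 * x^7 + C
The coefficient in lowest terms is 34/7, and its numerator is 34

34


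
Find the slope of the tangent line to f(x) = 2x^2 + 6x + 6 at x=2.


The slope of the tangent line equals f'(x) at the point.
f(x) = 2x^2 + 6x + 6
f'(x) = 4x + 6
At x = 2:
f'(2) = 4 * 2 + 6
= 8 + 6
= 14

14
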